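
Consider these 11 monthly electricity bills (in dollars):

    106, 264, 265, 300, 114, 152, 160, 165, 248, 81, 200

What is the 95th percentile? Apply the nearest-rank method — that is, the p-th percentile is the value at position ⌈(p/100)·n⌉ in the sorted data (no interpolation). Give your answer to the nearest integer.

Sorted: 81, 106, 114, 152, 160, 165, 200, 248, 264, 265, 300.
n = 11.
Position = ⌈95/100 · 11⌉ = ⌈10.45⌉ = 11.
The value at rank 11 is 300.

300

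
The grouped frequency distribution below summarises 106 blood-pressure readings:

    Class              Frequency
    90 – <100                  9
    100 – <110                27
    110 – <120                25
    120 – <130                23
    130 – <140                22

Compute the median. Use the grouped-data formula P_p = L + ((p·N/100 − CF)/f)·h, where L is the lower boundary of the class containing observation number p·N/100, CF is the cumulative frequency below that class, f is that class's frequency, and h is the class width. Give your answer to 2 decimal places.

116.80

N = 106; target position k = 50/100 · 106 = 53.
Cumulative frequencies: 9, 36, 61, 84, 106.
Observation 53 falls in the class 110 – <120.
L = 110, CF = 36, f = 25, h = 10.
P50 = 110 + ((53 − 36)/25)·10 = 110 + 6.8 = 116.8.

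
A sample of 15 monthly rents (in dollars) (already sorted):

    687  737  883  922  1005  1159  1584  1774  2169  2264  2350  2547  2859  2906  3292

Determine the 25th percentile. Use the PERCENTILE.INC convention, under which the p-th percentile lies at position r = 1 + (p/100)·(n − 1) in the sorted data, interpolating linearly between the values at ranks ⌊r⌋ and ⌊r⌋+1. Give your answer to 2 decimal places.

n = 15.
r = 1 + (25/100)·(15 − 1) = 1 + 3.5 = 4.5.
Rank 4 is 922 and rank 5 is 1005.
Interpolate: 922 + 0.5·(1005 − 922) = 922 + 0.5·83 = 963.5.

963.50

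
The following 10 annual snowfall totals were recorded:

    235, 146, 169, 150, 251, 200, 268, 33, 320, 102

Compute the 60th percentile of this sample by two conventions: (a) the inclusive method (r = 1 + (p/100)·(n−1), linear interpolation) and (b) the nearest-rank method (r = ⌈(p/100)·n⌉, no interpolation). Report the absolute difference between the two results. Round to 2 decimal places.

Sorted: 33, 102, 146, 150, 169, 200, 235, 251, 268, 320.
n = 10.
(a) r = 6.4; between ranks 6 (200) and 7 (235): 214.
(b) the nearest-rank method: rank 6 → 200.
|214 − 200| = 14.

14.00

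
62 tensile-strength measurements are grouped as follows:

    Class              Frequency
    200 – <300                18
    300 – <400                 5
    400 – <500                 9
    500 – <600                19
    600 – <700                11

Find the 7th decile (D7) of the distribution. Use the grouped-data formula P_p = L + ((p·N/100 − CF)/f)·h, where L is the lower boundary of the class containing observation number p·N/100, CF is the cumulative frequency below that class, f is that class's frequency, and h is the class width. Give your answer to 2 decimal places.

N = 62; target position k = 70/100 · 62 = 43.4.
Cumulative frequencies: 18, 23, 32, 51, 62.
Observation 43.4 falls in the class 500 – <600.
L = 500, CF = 32, f = 19, h = 100.
P70 = 500 + ((43.4 − 32)/19)·100 = 500 + 60 = 560.

560.00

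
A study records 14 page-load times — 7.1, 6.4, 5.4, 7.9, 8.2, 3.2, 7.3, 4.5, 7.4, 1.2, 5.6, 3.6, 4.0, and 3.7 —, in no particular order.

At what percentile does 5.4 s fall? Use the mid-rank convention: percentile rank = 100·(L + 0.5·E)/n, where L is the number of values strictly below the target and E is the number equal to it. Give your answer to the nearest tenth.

Sorted: 1.2, 3.2, 3.6, 3.7, 4.0, 4.5, 5.4, 5.6, 6.4, 7.1, 7.3, 7.4, 7.9, 8.2.
Count below 5.4: L = 6; count equal: E = 1; n = 14.
Percentile rank = 100·(6 + 0.5·1)/14 = 100·6.5/14 = 46.43.

46.4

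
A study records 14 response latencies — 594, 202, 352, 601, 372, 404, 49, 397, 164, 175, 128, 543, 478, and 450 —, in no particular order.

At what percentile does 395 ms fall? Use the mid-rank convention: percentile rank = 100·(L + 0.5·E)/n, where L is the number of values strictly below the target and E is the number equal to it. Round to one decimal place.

50.0

Sorted: 49, 128, 164, 175, 202, 352, 372, 397, 404, 450, 478, 543, 594, 601.
Count below 395: L = 7; count equal: E = 0; n = 14.
Percentile rank = 100·(7 + 0.5·0)/14 = 100·7/14 = 50.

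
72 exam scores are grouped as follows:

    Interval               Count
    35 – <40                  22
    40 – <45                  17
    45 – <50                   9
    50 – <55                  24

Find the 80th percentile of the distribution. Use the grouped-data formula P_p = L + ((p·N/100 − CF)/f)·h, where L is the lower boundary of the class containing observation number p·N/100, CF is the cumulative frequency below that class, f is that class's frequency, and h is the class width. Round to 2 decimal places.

N = 72; target position k = 80/100 · 72 = 57.6.
Cumulative frequencies: 22, 39, 48, 72.
Observation 57.6 falls in the class 50 – <55.
L = 50, CF = 48, f = 24, h = 5.
P80 = 50 + ((57.6 − 48)/24)·5 = 50 + 2 = 52.

52.00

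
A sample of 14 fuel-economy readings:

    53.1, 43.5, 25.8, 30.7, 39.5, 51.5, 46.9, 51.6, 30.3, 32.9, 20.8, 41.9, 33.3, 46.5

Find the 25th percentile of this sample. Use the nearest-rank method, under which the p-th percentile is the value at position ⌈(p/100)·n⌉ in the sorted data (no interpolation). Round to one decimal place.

Sorted: 20.8, 25.8, 30.3, 30.7, 32.9, 33.3, 39.5, 41.9, 43.5, 46.5, 46.9, 51.5, 51.6, 53.1.
n = 14.
Position = ⌈25/100 · 14⌉ = ⌈3.5⌉ = 4.
The value at rank 4 is 30.7.

30.7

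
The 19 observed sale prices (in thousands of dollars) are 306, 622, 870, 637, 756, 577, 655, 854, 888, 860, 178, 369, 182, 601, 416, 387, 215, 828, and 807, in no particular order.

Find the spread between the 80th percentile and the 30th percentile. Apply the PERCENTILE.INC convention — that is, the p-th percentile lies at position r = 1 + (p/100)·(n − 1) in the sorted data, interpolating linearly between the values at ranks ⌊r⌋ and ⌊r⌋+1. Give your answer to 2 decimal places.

439.80

Sorted: 178, 182, 215, 306, 369, 387, 416, 577, 601, 622, 637, 655, 756, 807, 828, 854, 860, 870, 888.
n = 19.
P30: r = 6.4; ranks 6–7 are 387, 416; interpolating gives 398.6.
P80: r = 15.4; ranks 15–16 are 828, 854; interpolating gives 838.4.
Difference: 838.4 − 398.6 = 439.8.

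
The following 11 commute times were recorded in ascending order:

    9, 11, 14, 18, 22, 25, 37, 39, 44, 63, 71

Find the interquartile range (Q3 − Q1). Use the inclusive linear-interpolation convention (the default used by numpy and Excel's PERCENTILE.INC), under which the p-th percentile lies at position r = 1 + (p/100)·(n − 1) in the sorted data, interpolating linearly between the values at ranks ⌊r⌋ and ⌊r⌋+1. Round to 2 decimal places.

25.50

n = 11.
P25: r = 3.5; ranks 3–4 are 14, 18; interpolating gives 16.
P75: r = 8.5; ranks 8–9 are 39, 44; interpolating gives 41.5.
Difference: 41.5 − 16 = 25.5.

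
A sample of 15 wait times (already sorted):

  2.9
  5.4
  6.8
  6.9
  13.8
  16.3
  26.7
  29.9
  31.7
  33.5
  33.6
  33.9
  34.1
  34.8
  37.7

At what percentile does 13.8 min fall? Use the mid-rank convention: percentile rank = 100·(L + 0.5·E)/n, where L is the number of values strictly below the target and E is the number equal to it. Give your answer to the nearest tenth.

30.0

Count below 13.8: L = 4; count equal: E = 1; n = 15.
Percentile rank = 100·(4 + 0.5·1)/15 = 100·4.5/15 = 30.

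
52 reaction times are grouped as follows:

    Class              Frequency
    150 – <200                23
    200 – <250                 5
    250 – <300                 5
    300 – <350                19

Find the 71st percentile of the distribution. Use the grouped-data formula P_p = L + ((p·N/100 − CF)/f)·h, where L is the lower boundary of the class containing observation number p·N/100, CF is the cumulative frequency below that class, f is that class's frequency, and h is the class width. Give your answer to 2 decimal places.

N = 52; target position k = 71/100 · 52 = 36.92.
Cumulative frequencies: 23, 28, 33, 52.
Observation 36.92 falls in the class 300 – <350.
L = 300, CF = 33, f = 19, h = 50.
P71 = 300 + ((36.92 − 33)/19)·50 = 300 + 10.3158 = 310.316.

310.32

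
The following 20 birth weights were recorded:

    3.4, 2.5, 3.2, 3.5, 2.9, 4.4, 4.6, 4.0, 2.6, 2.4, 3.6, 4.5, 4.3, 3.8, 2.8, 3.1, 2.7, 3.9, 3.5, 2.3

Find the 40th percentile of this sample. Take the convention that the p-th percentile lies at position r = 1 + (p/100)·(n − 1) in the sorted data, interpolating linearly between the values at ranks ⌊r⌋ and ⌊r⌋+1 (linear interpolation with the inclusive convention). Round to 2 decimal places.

Sorted: 2.3, 2.4, 2.5, 2.6, 2.7, 2.8, 2.9, 3.1, 3.2, 3.4, 3.5, 3.5, 3.6, 3.8, 3.9, 4.0, 4.3, 4.4, 4.5, 4.6.
n = 20.
r = 1 + (40/100)·(20 − 1) = 1 + 7.6 = 8.6.
Rank 8 is 3.1 and rank 9 is 3.2.
Interpolate: 3.1 + 0.6·(3.2 − 3.1) = 3.1 + 0.6·0.1 = 3.16.

3.16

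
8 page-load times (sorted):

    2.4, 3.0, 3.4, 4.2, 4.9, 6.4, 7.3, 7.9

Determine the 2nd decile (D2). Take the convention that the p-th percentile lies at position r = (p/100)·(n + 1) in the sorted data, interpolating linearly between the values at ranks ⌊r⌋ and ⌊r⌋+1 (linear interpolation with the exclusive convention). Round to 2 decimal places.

n = 8.
r = (20/100)·(8 + 1) = 1.8.
Rank 1 is 2.4 and rank 2 is 3.0.
Interpolate: 2.4 + 0.8·(3.0 − 2.4) = 2.4 + 0.8·0.6 = 2.88.

2.88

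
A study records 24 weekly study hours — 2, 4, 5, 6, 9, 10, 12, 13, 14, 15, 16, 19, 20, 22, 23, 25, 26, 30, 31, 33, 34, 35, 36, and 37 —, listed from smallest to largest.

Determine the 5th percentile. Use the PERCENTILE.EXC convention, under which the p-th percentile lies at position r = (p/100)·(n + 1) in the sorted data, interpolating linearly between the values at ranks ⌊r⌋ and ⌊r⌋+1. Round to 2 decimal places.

2.50

n = 24.
r = (5/100)·(24 + 1) = 1.25.
Rank 1 is 2 and rank 2 is 4.
Interpolate: 2 + 0.25·(4 − 2) = 2 + 0.25·2 = 2.5.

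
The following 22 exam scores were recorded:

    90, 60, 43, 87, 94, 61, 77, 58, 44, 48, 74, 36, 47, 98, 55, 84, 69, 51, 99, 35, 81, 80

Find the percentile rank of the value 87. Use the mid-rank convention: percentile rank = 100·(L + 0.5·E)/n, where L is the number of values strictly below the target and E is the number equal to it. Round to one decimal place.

Sorted: 35, 36, 43, 44, 47, 48, 51, 55, 58, 60, 61, 69, 74, 77, 80, 81, 84, 87, 90, 94, 98, 99.
Count below 87: L = 17; count equal: E = 1; n = 22.
Percentile rank = 100·(17 + 0.5·1)/22 = 100·17.5/22 = 79.55.

79.5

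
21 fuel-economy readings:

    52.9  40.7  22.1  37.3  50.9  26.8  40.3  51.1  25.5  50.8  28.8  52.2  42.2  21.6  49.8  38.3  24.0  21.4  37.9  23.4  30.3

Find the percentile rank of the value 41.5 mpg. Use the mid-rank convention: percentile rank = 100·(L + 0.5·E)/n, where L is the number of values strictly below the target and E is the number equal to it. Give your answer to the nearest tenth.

Sorted: 21.4, 21.6, 22.1, 23.4, 24.0, 25.5, 26.8, 28.8, 30.3, 37.3, 37.9, 38.3, 40.3, 40.7, 42.2, 49.8, 50.8, 50.9, 51.1, 52.2, 52.9.
Count below 41.5: L = 14; count equal: E = 0; n = 21.
Percentile rank = 100·(14 + 0.5·0)/21 = 100·14/21 = 66.67.

66.7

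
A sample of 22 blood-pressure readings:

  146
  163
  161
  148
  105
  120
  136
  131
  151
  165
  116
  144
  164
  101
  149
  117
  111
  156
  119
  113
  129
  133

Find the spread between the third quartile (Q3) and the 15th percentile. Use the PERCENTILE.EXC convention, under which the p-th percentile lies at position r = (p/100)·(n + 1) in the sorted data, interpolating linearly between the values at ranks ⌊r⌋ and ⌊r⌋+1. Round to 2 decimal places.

Sorted: 101, 105, 111, 113, 116, 117, 119, 120, 129, 131, 133, 136, 144, 146, 148, 149, 151, 156, 161, 163, 164, 165.
n = 22.
P15: r = 3.45; ranks 3–4 are 111, 113; interpolating gives 111.9.
P75: r = 17.25; ranks 17–18 are 151, 156; interpolating gives 152.25.
Difference: 152.25 − 111.9 = 40.35.

40.35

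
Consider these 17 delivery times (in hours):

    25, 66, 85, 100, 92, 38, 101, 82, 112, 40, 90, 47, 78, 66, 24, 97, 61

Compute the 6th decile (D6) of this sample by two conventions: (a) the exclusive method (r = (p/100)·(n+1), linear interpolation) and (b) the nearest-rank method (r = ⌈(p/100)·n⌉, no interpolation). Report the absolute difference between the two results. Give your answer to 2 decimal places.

0.60

Sorted: 24, 25, 38, 40, 47, 61, 66, 66, 78, 82, 85, 90, 92, 97, 100, 101, 112.
n = 17.
(a) r = 10.8; between ranks 10 (82) and 11 (85): 84.4.
(b) the nearest-rank method: rank 11 → 85.
|84.4 − 85| = 0.6.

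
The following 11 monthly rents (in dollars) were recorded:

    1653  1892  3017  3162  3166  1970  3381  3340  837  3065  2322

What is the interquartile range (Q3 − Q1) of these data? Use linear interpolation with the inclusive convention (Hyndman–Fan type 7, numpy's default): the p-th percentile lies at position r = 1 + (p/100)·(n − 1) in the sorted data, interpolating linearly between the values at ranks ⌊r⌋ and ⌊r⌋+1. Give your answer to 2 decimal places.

1233.00

Sorted: 837, 1653, 1892, 1970, 2322, 3017, 3065, 3162, 3166, 3340, 3381.
n = 11.
P25: r = 3.5; ranks 3–4 are 1892, 1970; interpolating gives 1931.
P75: r = 8.5; ranks 8–9 are 3162, 3166; interpolating gives 3164.
Difference: 3164 − 1931 = 1233.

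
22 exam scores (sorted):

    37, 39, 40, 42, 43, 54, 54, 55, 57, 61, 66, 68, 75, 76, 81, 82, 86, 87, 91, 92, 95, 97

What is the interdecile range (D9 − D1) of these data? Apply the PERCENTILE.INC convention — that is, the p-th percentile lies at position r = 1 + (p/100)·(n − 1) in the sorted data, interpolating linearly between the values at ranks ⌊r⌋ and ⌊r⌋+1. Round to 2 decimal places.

51.70

n = 22.
P10: r = 3.1; ranks 3–4 are 40, 42; interpolating gives 40.2.
P90: r = 19.9; ranks 19–20 are 91, 92; interpolating gives 91.9.
Difference: 91.9 − 40.2 = 51.7.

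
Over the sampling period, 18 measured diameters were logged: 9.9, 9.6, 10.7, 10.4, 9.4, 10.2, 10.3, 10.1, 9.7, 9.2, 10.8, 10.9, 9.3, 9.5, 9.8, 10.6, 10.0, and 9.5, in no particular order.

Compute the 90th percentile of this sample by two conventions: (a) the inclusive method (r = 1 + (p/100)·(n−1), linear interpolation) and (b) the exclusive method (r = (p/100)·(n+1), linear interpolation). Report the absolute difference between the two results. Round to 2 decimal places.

0.08

Sorted: 9.2, 9.3, 9.4, 9.5, 9.5, 9.6, 9.7, 9.8, 9.9, 10.0, 10.1, 10.2, 10.3, 10.4, 10.6, 10.7, 10.8, 10.9.
n = 18.
(a) r = 16.3; between ranks 16 (10.7) and 17 (10.8): 10.73.
(b) r = 17.1; between ranks 17 (10.8) and 18 (10.9): 10.81.
|10.73 − 10.81| = 0.08.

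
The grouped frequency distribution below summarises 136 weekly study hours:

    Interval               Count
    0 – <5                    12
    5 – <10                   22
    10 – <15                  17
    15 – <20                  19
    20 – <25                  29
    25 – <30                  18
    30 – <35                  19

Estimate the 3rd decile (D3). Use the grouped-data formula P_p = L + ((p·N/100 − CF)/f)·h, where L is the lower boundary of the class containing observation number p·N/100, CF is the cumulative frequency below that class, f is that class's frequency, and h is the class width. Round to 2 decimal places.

N = 136; target position k = 30/100 · 136 = 40.8.
Cumulative frequencies: 12, 34, 51, 70, 99, 117, 136.
Observation 40.8 falls in the class 10 – <15.
L = 10, CF = 34, f = 17, h = 5.
P30 = 10 + ((40.8 − 34)/17)·5 = 10 + 2 = 12.

12.00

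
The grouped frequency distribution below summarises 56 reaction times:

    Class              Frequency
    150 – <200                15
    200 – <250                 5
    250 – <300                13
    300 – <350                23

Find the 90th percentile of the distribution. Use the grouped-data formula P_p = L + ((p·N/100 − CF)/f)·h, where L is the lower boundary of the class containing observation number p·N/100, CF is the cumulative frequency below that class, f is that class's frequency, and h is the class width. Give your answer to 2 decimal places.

337.83

N = 56; target position k = 90/100 · 56 = 50.4.
Cumulative frequencies: 15, 20, 33, 56.
Observation 50.4 falls in the class 300 – <350.
L = 300, CF = 33, f = 23, h = 50.
P90 = 300 + ((50.4 − 33)/23)·50 = 300 + 37.8261 = 337.826.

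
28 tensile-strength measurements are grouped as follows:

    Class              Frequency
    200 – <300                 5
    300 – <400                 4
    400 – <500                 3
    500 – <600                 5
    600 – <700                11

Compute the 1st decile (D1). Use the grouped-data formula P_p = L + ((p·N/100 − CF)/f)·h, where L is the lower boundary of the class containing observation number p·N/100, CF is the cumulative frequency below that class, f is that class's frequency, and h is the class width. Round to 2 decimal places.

N = 28; target position k = 10/100 · 28 = 2.8.
Cumulative frequencies: 5, 9, 12, 17, 28.
Observation 2.8 falls in the class 200 – <300.
L = 200, CF = 0, f = 5, h = 100.
P10 = 200 + ((2.8 − 0)/5)·100 = 200 + 56 = 256.

256.00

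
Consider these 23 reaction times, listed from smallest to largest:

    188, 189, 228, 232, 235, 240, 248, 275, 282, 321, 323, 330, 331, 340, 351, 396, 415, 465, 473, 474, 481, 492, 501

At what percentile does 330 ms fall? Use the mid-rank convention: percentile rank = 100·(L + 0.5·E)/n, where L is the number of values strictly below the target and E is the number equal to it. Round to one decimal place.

50.0

Count below 330: L = 11; count equal: E = 1; n = 23.
Percentile rank = 100·(11 + 0.5·1)/23 = 100·11.5/23 = 50.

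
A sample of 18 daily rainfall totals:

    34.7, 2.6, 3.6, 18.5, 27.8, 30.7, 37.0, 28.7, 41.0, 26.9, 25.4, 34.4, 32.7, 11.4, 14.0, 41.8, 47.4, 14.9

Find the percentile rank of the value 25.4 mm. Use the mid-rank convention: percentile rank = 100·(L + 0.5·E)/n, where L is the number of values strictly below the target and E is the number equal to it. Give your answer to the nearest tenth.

36.1

Sorted: 2.6, 3.6, 11.4, 14.0, 14.9, 18.5, 25.4, 26.9, 27.8, 28.7, 30.7, 32.7, 34.4, 34.7, 37.0, 41.0, 41.8, 47.4.
Count below 25.4: L = 6; count equal: E = 1; n = 18.
Percentile rank = 100·(6 + 0.5·1)/18 = 100·6.5/18 = 36.11.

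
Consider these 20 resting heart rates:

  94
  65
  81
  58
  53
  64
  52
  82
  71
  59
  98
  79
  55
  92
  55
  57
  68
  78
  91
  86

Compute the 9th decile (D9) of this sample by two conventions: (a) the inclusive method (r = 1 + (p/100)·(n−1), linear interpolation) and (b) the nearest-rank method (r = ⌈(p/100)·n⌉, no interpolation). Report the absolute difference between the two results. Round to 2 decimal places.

Sorted: 52, 53, 55, 55, 57, 58, 59, 64, 65, 68, 71, 78, 79, 81, 82, 86, 91, 92, 94, 98.
n = 20.
(a) r = 18.1; between ranks 18 (92) and 19 (94): 92.2.
(b) the nearest-rank method: rank 18 → 92.
|92.2 − 92| = 0.2.

0.20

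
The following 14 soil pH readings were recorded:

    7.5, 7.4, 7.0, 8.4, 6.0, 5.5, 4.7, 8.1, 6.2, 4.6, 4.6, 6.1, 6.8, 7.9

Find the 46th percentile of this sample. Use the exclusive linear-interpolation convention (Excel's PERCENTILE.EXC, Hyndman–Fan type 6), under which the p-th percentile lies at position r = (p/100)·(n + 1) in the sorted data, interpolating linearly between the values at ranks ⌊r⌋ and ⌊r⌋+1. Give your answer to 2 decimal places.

Sorted: 4.6, 4.6, 4.7, 5.5, 6.0, 6.1, 6.2, 6.8, 7.0, 7.4, 7.5, 7.9, 8.1, 8.4.
n = 14.
r = (46/100)·(14 + 1) = 6.9.
Rank 6 is 6.1 and rank 7 is 6.2.
Interpolate: 6.1 + 0.9·(6.2 − 6.1) = 6.1 + 0.9·0.1 = 6.19.

6.19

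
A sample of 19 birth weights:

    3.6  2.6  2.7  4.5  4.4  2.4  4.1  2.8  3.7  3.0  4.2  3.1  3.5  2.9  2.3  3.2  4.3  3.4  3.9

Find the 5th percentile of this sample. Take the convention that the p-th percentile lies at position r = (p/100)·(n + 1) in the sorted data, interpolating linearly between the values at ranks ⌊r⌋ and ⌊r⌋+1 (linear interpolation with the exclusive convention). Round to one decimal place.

2.3

Sorted: 2.3, 2.4, 2.6, 2.7, 2.8, 2.9, 3.0, 3.1, 3.2, 3.4, 3.5, 3.6, 3.7, 3.9, 4.1, 4.2, 4.3, 4.4, 4.5.
n = 19.
r = (5/100)·(19 + 1) = 1.
r is an integer, so P5 is the value at rank 1: 2.3.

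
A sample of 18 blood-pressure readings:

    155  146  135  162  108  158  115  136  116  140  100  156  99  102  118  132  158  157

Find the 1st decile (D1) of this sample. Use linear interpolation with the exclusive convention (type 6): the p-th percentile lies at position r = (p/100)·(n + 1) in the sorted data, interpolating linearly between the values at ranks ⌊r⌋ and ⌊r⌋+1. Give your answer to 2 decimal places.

99.90

Sorted: 99, 100, 102, 108, 115, 116, 118, 132, 135, 136, 140, 146, 155, 156, 157, 158, 158, 162.
n = 18.
r = (10/100)·(18 + 1) = 1.9.
Rank 1 is 99 and rank 2 is 100.
Interpolate: 99 + 0.9·(100 − 99) = 99 + 0.9·1 = 99.9.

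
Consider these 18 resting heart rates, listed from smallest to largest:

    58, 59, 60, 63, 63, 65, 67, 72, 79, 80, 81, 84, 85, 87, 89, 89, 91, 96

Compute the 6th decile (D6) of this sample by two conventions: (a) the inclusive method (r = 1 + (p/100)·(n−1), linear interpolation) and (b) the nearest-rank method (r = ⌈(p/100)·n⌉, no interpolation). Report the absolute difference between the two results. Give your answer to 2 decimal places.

0.60

n = 18.
(a) r = 11.2; between ranks 11 (81) and 12 (84): 81.6.
(b) the nearest-rank method: rank 11 → 81.
|81.6 − 81| = 0.6.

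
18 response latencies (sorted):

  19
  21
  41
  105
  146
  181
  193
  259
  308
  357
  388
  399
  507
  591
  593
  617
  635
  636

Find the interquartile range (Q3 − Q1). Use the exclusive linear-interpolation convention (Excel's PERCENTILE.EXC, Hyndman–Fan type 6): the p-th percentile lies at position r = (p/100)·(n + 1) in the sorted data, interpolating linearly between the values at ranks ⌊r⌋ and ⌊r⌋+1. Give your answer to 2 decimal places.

n = 18.
P25: r = 4.75; ranks 4–5 are 105, 146; interpolating gives 135.75.
P75: r = 14.25; ranks 14–15 are 591, 593; interpolating gives 591.5.
Difference: 591.5 − 135.75 = 455.75.

455.75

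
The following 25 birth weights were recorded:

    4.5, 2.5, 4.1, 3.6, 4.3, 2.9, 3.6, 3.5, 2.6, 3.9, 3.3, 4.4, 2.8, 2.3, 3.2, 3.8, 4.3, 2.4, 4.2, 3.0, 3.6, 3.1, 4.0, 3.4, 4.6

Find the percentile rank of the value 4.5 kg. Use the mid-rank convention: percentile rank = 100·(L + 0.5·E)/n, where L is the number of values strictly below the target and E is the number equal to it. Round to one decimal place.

Sorted: 2.3, 2.4, 2.5, 2.6, 2.8, 2.9, 3.0, 3.1, 3.2, 3.3, 3.4, 3.5, 3.6, 3.6, 3.6, 3.8, 3.9, 4.0, 4.1, 4.2, 4.3, 4.3, 4.4, 4.5, 4.6.
Count below 4.5: L = 23; count equal: E = 1; n = 25.
Percentile rank = 100·(23 + 0.5·1)/25 = 100·23.5/25 = 94.

94.0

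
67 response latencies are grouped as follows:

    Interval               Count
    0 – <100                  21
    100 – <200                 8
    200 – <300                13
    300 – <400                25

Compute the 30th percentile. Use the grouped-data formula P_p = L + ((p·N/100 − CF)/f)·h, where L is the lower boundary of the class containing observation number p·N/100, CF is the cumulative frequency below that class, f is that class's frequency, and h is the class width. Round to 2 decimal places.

95.71

N = 67; target position k = 30/100 · 67 = 20.1.
Cumulative frequencies: 21, 29, 42, 67.
Observation 20.1 falls in the class 0 – <100.
L = 0, CF = 0, f = 21, h = 100.
P30 = 0 + ((20.1 − 0)/21)·100 = 0 + 95.7143 = 95.7143.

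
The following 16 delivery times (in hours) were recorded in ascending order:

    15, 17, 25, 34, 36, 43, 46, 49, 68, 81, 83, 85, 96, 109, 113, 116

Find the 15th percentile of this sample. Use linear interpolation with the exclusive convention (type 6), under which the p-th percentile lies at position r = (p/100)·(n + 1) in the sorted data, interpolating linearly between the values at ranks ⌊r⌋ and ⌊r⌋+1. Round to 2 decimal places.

n = 16.
r = (15/100)·(16 + 1) = 2.55.
Rank 2 is 17 and rank 3 is 25.
Interpolate: 17 + 0.55·(25 − 17) = 17 + 0.55·8 = 21.4.

21.40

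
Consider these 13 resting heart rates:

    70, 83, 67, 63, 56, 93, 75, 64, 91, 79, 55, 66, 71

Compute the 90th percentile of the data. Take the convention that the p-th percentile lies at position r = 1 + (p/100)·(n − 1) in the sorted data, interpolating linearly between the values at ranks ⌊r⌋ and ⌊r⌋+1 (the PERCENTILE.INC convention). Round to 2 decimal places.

89.40

Sorted: 55, 56, 63, 64, 66, 67, 70, 71, 75, 79, 83, 91, 93.
n = 13.
r = 1 + (90/100)·(13 − 1) = 1 + 10.8 = 11.8.
Rank 11 is 83 and rank 12 is 91.
Interpolate: 83 + 0.8·(91 − 83) = 83 + 0.8·8 = 89.4.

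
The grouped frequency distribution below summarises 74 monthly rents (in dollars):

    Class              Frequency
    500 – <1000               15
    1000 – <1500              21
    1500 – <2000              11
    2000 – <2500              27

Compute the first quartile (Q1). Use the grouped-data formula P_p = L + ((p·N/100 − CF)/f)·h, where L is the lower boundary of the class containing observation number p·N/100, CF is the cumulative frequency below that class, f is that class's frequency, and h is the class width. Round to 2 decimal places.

1083.33

N = 74; target position k = 25/100 · 74 = 18.5.
Cumulative frequencies: 15, 36, 47, 74.
Observation 18.5 falls in the class 1000 – <1500.
L = 1000, CF = 15, f = 21, h = 500.
P25 = 1000 + ((18.5 − 15)/21)·500 = 1000 + 83.3333 = 1083.33.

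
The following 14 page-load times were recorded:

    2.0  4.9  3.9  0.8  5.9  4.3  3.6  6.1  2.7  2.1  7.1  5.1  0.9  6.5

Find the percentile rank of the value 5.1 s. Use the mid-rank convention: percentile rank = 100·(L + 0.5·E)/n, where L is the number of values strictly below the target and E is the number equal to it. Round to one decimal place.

Sorted: 0.8, 0.9, 2.0, 2.1, 2.7, 3.6, 3.9, 4.3, 4.9, 5.1, 5.9, 6.1, 6.5, 7.1.
Count below 5.1: L = 9; count equal: E = 1; n = 14.
Percentile rank = 100·(9 + 0.5·1)/14 = 100·9.5/14 = 67.86.

67.9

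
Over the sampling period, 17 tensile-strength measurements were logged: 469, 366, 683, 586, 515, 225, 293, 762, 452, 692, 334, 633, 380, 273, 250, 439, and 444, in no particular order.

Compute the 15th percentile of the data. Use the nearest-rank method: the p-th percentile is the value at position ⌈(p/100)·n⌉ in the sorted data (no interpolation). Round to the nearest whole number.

Sorted: 225, 250, 273, 293, 334, 366, 380, 439, 444, 452, 469, 515, 586, 633, 683, 692, 762.
n = 17.
Position = ⌈15/100 · 17⌉ = ⌈2.55⌉ = 3.
The value at rank 3 is 273.

273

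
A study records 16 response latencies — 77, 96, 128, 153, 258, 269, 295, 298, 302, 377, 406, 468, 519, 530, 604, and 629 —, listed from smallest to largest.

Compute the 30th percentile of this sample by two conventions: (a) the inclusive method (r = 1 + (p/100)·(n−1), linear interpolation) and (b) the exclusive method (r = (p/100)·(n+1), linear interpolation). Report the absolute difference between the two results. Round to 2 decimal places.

4.40

n = 16.
(a) r = 5.5; between ranks 5 (258) and 6 (269): 263.5.
(b) r = 5.1; between ranks 5 (258) and 6 (269): 259.1.
|263.5 − 259.1| = 4.4.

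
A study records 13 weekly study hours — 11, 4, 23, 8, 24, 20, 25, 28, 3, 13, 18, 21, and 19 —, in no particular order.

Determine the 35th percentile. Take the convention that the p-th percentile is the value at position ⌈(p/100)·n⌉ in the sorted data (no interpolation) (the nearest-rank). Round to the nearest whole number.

Sorted: 3, 4, 8, 11, 13, 18, 19, 20, 21, 23, 24, 25, 28.
n = 13.
Position = ⌈35/100 · 13⌉ = ⌈4.55⌉ = 5.
The value at rank 5 is 13.

13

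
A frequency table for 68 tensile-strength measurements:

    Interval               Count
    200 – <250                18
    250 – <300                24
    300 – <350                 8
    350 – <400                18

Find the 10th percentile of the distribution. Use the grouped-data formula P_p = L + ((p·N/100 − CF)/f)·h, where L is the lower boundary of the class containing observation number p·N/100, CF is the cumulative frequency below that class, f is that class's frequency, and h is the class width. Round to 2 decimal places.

N = 68; target position k = 10/100 · 68 = 6.8.
Cumulative frequencies: 18, 42, 50, 68.
Observation 6.8 falls in the class 200 – <250.
L = 200, CF = 0, f = 18, h = 50.
P10 = 200 + ((6.8 − 0)/18)·50 = 200 + 18.8889 = 218.889.

218.89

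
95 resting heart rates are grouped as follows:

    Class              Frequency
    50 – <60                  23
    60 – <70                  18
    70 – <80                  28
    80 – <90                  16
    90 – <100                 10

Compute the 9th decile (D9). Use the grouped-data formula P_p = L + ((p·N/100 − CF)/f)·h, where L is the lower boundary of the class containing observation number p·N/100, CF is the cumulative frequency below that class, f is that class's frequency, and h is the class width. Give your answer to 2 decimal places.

90.50

N = 95; target position k = 90/100 · 95 = 85.5.
Cumulative frequencies: 23, 41, 69, 85, 95.
Observation 85.5 falls in the class 90 – <100.
L = 90, CF = 85, f = 10, h = 10.
P90 = 90 + ((85.5 − 85)/10)·10 = 90 + 0.5 = 90.5.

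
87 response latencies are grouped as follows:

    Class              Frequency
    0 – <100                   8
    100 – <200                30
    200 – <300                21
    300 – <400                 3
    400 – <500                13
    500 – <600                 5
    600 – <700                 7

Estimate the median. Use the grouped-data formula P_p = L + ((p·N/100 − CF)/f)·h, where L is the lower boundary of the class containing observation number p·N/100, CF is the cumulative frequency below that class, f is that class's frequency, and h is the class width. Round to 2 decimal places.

226.19

N = 87; target position k = 50/100 · 87 = 43.5.
Cumulative frequencies: 8, 38, 59, 62, 75, 80, 87.
Observation 43.5 falls in the class 200 – <300.
L = 200, CF = 38, f = 21, h = 100.
P50 = 200 + ((43.5 − 38)/21)·100 = 200 + 26.1905 = 226.19.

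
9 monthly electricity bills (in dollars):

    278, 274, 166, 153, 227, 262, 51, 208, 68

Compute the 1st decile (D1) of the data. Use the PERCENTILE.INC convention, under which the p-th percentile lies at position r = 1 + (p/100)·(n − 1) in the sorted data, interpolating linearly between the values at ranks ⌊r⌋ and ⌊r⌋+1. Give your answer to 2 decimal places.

64.60

Sorted: 51, 68, 153, 166, 208, 227, 262, 274, 278.
n = 9.
r = 1 + (10/100)·(9 − 1) = 1 + 0.8 = 1.8.
Rank 1 is 51 and rank 2 is 68.
Interpolate: 51 + 0.8·(68 − 51) = 51 + 0.8·17 = 64.6.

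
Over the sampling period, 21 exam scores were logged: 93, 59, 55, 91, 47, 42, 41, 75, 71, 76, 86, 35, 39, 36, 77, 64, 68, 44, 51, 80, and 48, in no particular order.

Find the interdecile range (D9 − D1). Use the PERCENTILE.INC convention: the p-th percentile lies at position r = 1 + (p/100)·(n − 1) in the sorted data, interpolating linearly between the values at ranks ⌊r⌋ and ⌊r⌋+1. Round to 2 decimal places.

Sorted: 35, 36, 39, 41, 42, 44, 47, 48, 51, 55, 59, 64, 68, 71, 75, 76, 77, 80, 86, 91, 93.
n = 21.
P10: r = 3 (integer) → 39.
P90: r = 19 (integer) → 86.
Difference: 86 − 39 = 47.

47.00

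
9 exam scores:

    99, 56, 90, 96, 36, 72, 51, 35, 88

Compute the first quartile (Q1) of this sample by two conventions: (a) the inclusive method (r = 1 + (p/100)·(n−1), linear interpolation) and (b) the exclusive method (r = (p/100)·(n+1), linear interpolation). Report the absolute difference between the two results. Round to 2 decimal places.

7.50

Sorted: 35, 36, 51, 56, 72, 88, 90, 96, 99.
n = 9.
(a) r = 3 → value at rank 3 = 51.
(b) r = 2.5; between ranks 2 (36) and 3 (51): 43.5.
|51 − 43.5| = 7.5.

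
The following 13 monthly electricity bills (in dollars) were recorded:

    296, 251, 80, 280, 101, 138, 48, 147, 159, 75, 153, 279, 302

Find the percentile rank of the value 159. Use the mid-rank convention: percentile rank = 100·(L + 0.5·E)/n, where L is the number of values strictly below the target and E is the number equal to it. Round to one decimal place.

57.7

Sorted: 48, 75, 80, 101, 138, 147, 153, 159, 251, 279, 280, 296, 302.
Count below 159: L = 7; count equal: E = 1; n = 13.
Percentile rank = 100·(7 + 0.5·1)/13 = 100·7.5/13 = 57.69.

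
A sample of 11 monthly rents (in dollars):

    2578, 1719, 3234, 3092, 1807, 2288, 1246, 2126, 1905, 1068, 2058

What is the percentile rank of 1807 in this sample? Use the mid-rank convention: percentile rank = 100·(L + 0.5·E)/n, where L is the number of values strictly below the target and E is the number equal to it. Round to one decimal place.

31.8

Sorted: 1068, 1246, 1719, 1807, 1905, 2058, 2126, 2288, 2578, 3092, 3234.
Count below 1807: L = 3; count equal: E = 1; n = 11.
Percentile rank = 100·(3 + 0.5·1)/11 = 100·3.5/11 = 31.82.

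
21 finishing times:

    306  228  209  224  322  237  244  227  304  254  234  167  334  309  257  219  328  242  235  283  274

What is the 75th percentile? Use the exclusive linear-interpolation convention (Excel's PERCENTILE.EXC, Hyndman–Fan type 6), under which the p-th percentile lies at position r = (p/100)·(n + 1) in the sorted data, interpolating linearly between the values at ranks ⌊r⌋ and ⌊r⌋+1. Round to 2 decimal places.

305.00

Sorted: 167, 209, 219, 224, 227, 228, 234, 235, 237, 242, 244, 254, 257, 274, 283, 304, 306, 309, 322, 328, 334.
n = 21.
r = (75/100)·(21 + 1) = 16.5.
Rank 16 is 304 and rank 17 is 306.
Interpolate: 304 + 0.5·(306 − 304) = 304 + 0.5·2 = 305.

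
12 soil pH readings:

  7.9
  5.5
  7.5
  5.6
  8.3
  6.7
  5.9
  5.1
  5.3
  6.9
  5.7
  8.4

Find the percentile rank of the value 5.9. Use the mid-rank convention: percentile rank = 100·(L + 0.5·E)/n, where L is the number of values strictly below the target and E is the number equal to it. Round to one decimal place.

Sorted: 5.1, 5.3, 5.5, 5.6, 5.7, 5.9, 6.7, 6.9, 7.5, 7.9, 8.3, 8.4.
Count below 5.9: L = 5; count equal: E = 1; n = 12.
Percentile rank = 100·(5 + 0.5·1)/12 = 100·5.5/12 = 45.83.

45.8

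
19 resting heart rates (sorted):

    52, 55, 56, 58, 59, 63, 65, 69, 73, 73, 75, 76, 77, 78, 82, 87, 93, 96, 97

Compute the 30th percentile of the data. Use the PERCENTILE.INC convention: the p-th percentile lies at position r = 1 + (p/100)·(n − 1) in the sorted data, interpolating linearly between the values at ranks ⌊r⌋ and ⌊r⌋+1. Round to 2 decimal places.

n = 19.
r = 1 + (30/100)·(19 − 1) = 1 + 5.4 = 6.4.
Rank 6 is 63 and rank 7 is 65.
Interpolate: 63 + 0.4·(65 − 63) = 63 + 0.4·2 = 63.8.

63.80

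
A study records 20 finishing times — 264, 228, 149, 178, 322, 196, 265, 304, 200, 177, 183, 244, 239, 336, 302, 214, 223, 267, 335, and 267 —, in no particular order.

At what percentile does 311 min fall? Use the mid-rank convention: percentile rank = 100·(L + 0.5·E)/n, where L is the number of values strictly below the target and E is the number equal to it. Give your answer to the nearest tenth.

Sorted: 149, 177, 178, 183, 196, 200, 214, 223, 228, 239, 244, 264, 265, 267, 267, 302, 304, 322, 335, 336.
Count below 311: L = 17; count equal: E = 0; n = 20.
Percentile rank = 100·(17 + 0.5·0)/20 = 100·17/20 = 85.

85.0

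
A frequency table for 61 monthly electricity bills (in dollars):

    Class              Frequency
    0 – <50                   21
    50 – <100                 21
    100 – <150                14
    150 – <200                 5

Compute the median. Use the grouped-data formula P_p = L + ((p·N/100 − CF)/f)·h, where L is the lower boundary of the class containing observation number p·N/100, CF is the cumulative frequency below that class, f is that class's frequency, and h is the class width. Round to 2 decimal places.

N = 61; target position k = 50/100 · 61 = 30.5.
Cumulative frequencies: 21, 42, 56, 61.
Observation 30.5 falls in the class 50 – <100.
L = 50, CF = 21, f = 21, h = 50.
P50 = 50 + ((30.5 − 21)/21)·50 = 50 + 22.619 = 72.619.

72.62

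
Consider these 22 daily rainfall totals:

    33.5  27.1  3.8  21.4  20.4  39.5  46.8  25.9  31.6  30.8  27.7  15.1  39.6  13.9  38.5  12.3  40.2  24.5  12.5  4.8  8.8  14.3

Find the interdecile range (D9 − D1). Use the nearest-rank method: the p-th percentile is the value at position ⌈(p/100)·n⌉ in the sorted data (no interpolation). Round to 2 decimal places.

30.80

Sorted: 3.8, 4.8, 8.8, 12.3, 12.5, 13.9, 14.3, 15.1, 20.4, 21.4, 24.5, 25.9, 27.1, 27.7, 30.8, 31.6, 33.5, 38.5, 39.5, 39.6, 40.2, 46.8.
n = 22.
P10: rank ⌈10/100·22⌉ = 3 → 8.8.
P90: rank ⌈90/100·22⌉ = 20 → 39.6.
Difference: 39.6 − 8.8 = 30.8.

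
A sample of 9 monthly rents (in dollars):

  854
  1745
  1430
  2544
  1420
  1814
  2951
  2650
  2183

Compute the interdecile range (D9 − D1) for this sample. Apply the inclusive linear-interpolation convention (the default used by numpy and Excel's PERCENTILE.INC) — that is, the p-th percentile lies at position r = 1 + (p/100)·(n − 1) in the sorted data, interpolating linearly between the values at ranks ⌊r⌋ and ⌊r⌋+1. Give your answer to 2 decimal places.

Sorted: 854, 1420, 1430, 1745, 1814, 2183, 2544, 2650, 2951.
n = 9.
P10: r = 1.8; ranks 1–2 are 854, 1420; interpolating gives 1306.8.
P90: r = 8.2; ranks 8–9 are 2650, 2951; interpolating gives 2710.2.
Difference: 2710.2 − 1306.8 = 1403.4.

1403.40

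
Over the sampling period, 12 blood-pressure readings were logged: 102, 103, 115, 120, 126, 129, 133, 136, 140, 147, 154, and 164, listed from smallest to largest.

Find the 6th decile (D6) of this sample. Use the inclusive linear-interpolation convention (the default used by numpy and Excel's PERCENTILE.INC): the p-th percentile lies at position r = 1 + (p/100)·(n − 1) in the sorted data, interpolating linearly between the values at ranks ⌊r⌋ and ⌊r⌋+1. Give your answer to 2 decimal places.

134.80

n = 12.
r = 1 + (60/100)·(12 − 1) = 1 + 6.6 = 7.6.
Rank 7 is 133 and rank 8 is 136.
Interpolate: 133 + 0.6·(136 − 133) = 133 + 0.6·3 = 134.8.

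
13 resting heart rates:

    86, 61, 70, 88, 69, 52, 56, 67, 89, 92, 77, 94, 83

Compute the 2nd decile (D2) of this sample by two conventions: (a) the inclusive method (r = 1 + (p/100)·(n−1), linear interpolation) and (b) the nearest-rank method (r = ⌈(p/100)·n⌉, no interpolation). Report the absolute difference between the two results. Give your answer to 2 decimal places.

2.40

Sorted: 52, 56, 61, 67, 69, 70, 77, 83, 86, 88, 89, 92, 94.
n = 13.
(a) r = 3.4; between ranks 3 (61) and 4 (67): 63.4.
(b) the nearest-rank method: rank 3 → 61.
|63.4 − 61| = 2.4.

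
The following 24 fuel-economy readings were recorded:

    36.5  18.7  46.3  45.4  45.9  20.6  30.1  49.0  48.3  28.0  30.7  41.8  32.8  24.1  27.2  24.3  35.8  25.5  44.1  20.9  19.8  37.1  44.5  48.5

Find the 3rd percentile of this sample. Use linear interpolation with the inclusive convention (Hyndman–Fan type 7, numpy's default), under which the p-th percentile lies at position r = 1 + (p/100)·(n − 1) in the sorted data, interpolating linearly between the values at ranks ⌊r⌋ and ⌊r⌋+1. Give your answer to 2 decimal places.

19.46

Sorted: 18.7, 19.8, 20.6, 20.9, 24.1, 24.3, 25.5, 27.2, 28.0, 30.1, 30.7, 32.8, 35.8, 36.5, 37.1, 41.8, 44.1, 44.5, 45.4, 45.9, 46.3, 48.3, 48.5, 49.0.
n = 24.
r = 1 + (3/100)·(24 − 1) = 1 + 0.69 = 1.69.
Rank 1 is 18.7 and rank 2 is 19.8.
Interpolate: 18.7 + 0.69·(19.8 − 18.7) = 18.7 + 0.69·1.1 = 19.459.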